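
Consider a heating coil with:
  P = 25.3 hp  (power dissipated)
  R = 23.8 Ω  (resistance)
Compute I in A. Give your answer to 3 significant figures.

28.2 A

Rearranging: I = √(P/R).
P = 25.3 hp = 18866 W; R = 23.8 Ω.
I = 28.15 A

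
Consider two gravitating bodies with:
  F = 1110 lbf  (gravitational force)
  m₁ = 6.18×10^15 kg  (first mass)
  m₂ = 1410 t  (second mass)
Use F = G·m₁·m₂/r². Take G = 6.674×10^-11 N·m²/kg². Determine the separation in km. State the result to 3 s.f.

10.9 km

From Newton's law of gravitation: r = √(G·m₁m₂/F).
F = 1110 lbf = 4938 N; m₁ = 6.18×10^15 kg; m₂ = 1410 t = 1.410×10^6 kg; G = 6.674×10^-11 N·m²/kg².
r = 10853 m
10853 m × (1 km / 1000 m) = 10.85 km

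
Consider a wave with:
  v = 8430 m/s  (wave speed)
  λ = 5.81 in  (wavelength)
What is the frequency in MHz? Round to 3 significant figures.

Solving v = f·λ for f: f = v/λ.
v = 8430 m/s; λ = 5.81 in = 0.1476 m.
f = 57124 Hz
57124 Hz × (1 MHz / 1.000×10^6 Hz) = 0.05712 MHz

0.0571 MHz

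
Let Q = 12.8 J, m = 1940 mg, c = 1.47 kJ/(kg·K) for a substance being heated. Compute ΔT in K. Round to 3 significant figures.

Rearranging: ΔT = Q/(m·c).
Q = 12.8 J; m = 1940 mg = 0.001940 kg; c = 1.47 kJ/(kg·K) = 1470 J/(kg·K).
ΔT = 4.488 K

4.49 K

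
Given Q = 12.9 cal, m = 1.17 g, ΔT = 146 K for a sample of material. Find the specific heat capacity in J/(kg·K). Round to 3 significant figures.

Solving Q = m·c·ΔT for c: c = Q/(m·ΔT).
Q = 12.9 cal = 53.97 J; m = 1.17 g = 0.001170 kg; ΔT = 146 K.
c = 316.0 J/(kg·K)

316 J/(kg·K)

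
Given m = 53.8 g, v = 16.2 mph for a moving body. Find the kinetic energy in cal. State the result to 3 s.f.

KE is given directly by: KE = ½mv².
m = 53.8 g = 0.05380 kg; v = 16.2 mph = 7.242 m/s.
KE = 1.411 J  (the unit combination reduces to kg·m²/s² = J)
1.411 J × (1 cal / 4.184 J) = 0.3372 cal

0.337 cal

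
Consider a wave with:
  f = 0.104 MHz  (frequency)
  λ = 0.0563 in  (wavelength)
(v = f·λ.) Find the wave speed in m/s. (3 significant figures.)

149 m/s

v is given directly by: v = fλ.
f = 0.104 MHz = 1.040×10^5 Hz; λ = 0.0563 in = 0.001430 m.
v = 148.7 m/s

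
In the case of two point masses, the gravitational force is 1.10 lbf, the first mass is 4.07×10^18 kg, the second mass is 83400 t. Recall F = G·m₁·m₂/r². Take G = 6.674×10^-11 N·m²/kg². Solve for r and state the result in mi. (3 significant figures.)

42300 mi

Rearranging F = G·m₁·m₂/r² for r: r = √(G·m₁m₂/F).
F = 1.10 lbf = 4.893 N; m₁ = 4.07×10^18 kg; m₂ = 83400 t = 8.340×10^7 kg; G = 6.674×10^-11 N·m²/kg².
r = 6.804×10^7 m
6.804×10^7 m × (1 mi / 1609 m) = 42280 mi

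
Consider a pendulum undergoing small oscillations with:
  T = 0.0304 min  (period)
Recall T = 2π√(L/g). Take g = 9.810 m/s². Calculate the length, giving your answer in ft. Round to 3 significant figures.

2.71 ft

Rearranging T = 2π√(L/g) for L: L = g·(T/2π)².
T = 0.0304 min = 1.824 s; g = 9.810 m/s².
L = 0.8267 m
0.8267 m × (1 ft / 0.3048 m) = 2.712 ft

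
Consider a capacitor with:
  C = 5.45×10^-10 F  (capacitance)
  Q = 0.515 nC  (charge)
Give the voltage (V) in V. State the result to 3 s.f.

0.945 V

Rearranging: V = Q/C.
C = 5.45×10^-10 F; Q = 0.515 nC = 5.150×10^-10 C.
V = 0.9450 V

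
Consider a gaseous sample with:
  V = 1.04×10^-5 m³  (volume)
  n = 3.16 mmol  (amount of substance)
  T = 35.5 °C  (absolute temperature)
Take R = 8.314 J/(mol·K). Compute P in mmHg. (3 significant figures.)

5850 mmHg

From the ideal-gas law: P = nRT/V.
V = 1.04×10^-5 m³; n = 3.16 mmol = 0.003160 mol; T = 35.5 °C = 308.6 K; R = 8.314 J/(mol·K).
P = 7.797×10^5 Pa
7.797×10^5 Pa × (1 mmHg / 133.3 Pa) = 5848 mmHg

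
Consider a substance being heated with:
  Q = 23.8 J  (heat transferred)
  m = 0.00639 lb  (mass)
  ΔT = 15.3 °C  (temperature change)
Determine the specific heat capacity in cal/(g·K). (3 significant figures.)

0.128 cal/(g·K)

Rearranging: c = Q/(m·ΔT).
Q = 23.8 J; m = 0.00639 lb = 0.002898 kg; ΔT = 15.3 °C = 15.30 K.
c = 536.7 J/(kg·K)
536.7 J/(kg·K) × (1 cal/(g·K) / 4184 J/(kg·K)) = 0.1283 cal/(g·K)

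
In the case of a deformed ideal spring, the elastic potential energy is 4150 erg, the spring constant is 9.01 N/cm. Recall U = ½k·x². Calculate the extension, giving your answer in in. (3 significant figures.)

Rearranging: x = √(2U/k).
U = 4150 erg = 4.150×10^-4 J; k = 9.01 N/cm = 901.0 N/m.
x = 9.598×10^-4 m
9.598×10^-4 m × (1 in / 0.02540 m) = 0.03779 in

0.0378 in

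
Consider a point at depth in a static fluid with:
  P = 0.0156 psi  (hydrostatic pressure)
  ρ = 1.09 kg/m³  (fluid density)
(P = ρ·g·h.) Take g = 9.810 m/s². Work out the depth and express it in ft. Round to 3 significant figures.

33.0 ft

Rearranging P = ρ·g·h for h: h = P/(ρ·g).
P = 0.0156 psi = 107.6 Pa; ρ = 1.09 kg/m³; g = 9.810 m/s².
h = 10.06 m
10.06 m × (1 ft / 0.3048 m) = 33.00 ft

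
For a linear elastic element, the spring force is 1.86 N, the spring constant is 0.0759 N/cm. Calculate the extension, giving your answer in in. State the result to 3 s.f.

From Hooke's law: x = F/k.
F = 1.86 N; k = 0.0759 N/cm = 7.590 N/m.
x = 0.2451 m
0.2451 m × (1 in / 0.02540 m) = 9.648 in

9.65 in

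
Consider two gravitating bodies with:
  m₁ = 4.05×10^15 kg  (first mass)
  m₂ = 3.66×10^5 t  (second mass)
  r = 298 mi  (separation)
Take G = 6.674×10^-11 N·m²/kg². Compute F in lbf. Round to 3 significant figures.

96.7 lbf

F is given directly by: F = Gm₁m₂/r².
m₁ = 4.05×10^15 kg; m₂ = 3.66×10^5 t = 3.660×10^8 kg; r = 298 mi = 4.796×10^5 m; G = 6.674×10^-11 N·m²/kg².
F = 430.1 N
430.1 N × (1 lbf / 4.448 N) = 96.70 lbf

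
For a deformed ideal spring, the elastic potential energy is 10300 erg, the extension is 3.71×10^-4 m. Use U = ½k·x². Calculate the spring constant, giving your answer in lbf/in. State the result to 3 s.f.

85.5 lbf/in

Solving U = ½k·x² for k: k = 2U/x².
U = 10300 erg = 0.001030 J; x = 3.71×10^-4 m.
k = 14966 N/m
14966 N/m × (1 lbf/in / 175.1 N/m) = 85.46 lbf/in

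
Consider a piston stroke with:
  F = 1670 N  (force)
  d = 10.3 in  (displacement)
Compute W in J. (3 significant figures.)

Directly: W = F·d.
F = 1670 N; d = 10.3 in = 0.2616 m.
W = 436.9 J

437 J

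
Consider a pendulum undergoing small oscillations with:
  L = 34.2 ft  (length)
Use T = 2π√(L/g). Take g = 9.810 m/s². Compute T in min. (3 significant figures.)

T is given directly by: T = 2π√(L/g).
L = 34.2 ft = 10.42 m; g = 9.810 m/s².
T = 6.477 s
6.477 s × (1 min / 60.00 s) = 0.1079 min

0.108 min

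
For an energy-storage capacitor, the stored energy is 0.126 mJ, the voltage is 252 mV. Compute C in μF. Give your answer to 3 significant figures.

Rearranging: C = 2E/V².
E = 0.126 mJ = 1.260×10^-4 J; V = 252 mV = 0.2520 V.
C = 0.003968 F
0.003968 F × (1 μF / 1.000×10^-6 F) = 3968 μF

3970 μF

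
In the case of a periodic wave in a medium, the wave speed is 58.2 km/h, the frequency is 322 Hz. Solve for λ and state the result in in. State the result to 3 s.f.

1.98 in

Rearranging: λ = v/f.
v = 58.2 km/h = 16.17 m/s; f = 322 Hz.
λ = 0.05021 m
0.05021 m × (1 in / 0.02540 m) = 1.977 in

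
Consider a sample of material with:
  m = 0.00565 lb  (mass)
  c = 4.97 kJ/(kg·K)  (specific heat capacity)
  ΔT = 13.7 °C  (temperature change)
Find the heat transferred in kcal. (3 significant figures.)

Directly: Q = mcΔT.
m = 0.00565 lb = 0.002563 kg; c = 4.97 kJ/(kg·K) = 4970 J/(kg·K); ΔT = 13.7 °C = 13.70 K.
Q = 174.5 J
174.5 J × (1 kcal / 4184 J) = 0.04171 kcal

0.0417 kcal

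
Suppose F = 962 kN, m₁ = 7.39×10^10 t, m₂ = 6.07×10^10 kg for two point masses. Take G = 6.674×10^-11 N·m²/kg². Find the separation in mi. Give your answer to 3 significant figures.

From Newton's law of gravitation: r = √(G·m₁m₂/F).
F = 962 kN = 9.620×10^5 N; m₁ = 7.39×10^10 t = 7.390×10^13 kg; m₂ = 6.07×10^10 kg; G = 6.674×10^-11 N·m²/kg².
r = 17641 m
17641 m × (1 mi / 1609 m) = 10.96 mi

11.0 mi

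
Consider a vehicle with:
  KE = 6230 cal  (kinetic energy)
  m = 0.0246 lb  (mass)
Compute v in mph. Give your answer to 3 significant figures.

Rearranging KE = ½mv² for v: v = √(2·KE/m).
KE = 6230 cal = 26066 J; m = 0.0246 lb = 0.01116 kg.
v = 2161 m/s
2161 m/s × (1 mph / 0.4470 m/s) = 4835 mph

4840 mph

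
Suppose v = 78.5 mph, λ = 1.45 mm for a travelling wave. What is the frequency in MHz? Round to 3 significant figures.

0.0242 MHz

Solving v = f·λ for f: f = v/λ.
v = 78.5 mph = 35.09 m/s; λ = 1.45 mm = 0.001450 m.
f = 24202 Hz
24202 Hz × (1 MHz / 1.000×10^6 Hz) = 0.02420 MHz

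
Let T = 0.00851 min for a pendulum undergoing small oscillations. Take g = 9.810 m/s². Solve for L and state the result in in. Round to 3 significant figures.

2.55 in

Rearranging T = 2π√(L/g) for L: L = g·(T/2π)².
T = 0.00851 min = 0.5106 s; g = 9.810 m/s².
L = 0.06478 m
0.06478 m × (1 in / 0.02540 m) = 2.551 in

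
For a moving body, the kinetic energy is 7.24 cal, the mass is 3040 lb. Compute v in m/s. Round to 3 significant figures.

Solving KE = ½mv² for v: v = √(2·KE/m).
KE = 7.24 cal = 30.29 J; m = 3040 lb = 1379 kg.
v = 0.2096 m/s

0.210 m/s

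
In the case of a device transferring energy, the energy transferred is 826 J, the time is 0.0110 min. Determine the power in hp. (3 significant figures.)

Directly: P = W/t.
W = 826 J; t = 0.0110 min = 0.6600 s.
P = 1252 W  (the unit combination reduces to kg·m²/s³ = W)
1252 W × (1 hp / 745.7 W) = 1.678 hp

1.68 hp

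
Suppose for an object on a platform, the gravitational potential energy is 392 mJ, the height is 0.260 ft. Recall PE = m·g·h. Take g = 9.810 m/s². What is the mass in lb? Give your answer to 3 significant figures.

Solving PE = m·g·h for m: m = PE/(g·h).
PE = 392 mJ = 0.3920 J; h = 0.260 ft = 0.07925 m; g = 9.810 m/s².
m = 0.5042 kg
0.5042 kg × (1 lb / 0.4536 kg) = 1.112 lb

1.11 lb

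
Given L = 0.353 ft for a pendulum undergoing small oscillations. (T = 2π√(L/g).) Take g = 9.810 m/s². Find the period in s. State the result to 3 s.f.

0.658 s

Directly: T = 2π√(L/g).
L = 0.353 ft = 0.1076 m; g = 9.810 m/s².
T = 0.6580 s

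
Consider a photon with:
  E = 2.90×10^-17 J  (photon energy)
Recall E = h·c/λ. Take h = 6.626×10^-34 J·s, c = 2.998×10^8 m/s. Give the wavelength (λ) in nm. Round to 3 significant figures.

Rearranging: λ = hc/E.
E = 2.90×10^-17 J; h = 6.626×10^-34 J·s; c = 2.998×10^8 m/s.
λ = 6.850×10^-9 m
6.850×10^-9 m × (1 nm / 1.000×10^-9 m) = 6.850 nm

6.85 nm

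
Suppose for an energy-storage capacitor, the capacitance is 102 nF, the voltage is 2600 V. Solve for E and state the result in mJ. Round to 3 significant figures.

345 mJ

Directly: E = ½CV².
C = 102 nF = 1.020×10^-7 F; V = 2600 V.
E = 0.3448 J
0.3448 J × (1 mJ / 0.001000 J) = 344.8 mJ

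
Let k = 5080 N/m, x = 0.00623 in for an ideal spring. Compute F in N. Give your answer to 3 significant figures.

0.804 N

F is given directly by: F = kx.
k = 5080 N/m; x = 0.00623 in = 1.582×10^-4 m.
F = 0.8039 N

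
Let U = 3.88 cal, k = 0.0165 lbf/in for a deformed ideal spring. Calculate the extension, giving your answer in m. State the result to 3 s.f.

Solving U = ½k·x² for x: x = √(2U/k).
U = 3.88 cal = 16.23 J; k = 0.0165 lbf/in = 2.890 N/m.
x = 3.352 m

3.35 m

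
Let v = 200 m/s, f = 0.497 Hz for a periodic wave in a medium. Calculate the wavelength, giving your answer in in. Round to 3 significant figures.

Rearranging v = f·λ for λ: λ = v/f.
v = 200 m/s; f = 0.497 Hz.
λ = 402.4 m
402.4 m × (1 in / 0.02540 m) = 15843 in

15800 in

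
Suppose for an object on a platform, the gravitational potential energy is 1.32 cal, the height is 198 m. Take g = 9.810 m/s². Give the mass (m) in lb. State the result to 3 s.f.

Rearranging PE = m·g·h for m: m = PE/(g·h).
PE = 1.32 cal = 5.523 J; h = 198 m; g = 9.810 m/s².
m = 0.002843 kg
0.002843 kg × (1 lb / 0.4536 kg) = 0.006269 lb

0.00627 lb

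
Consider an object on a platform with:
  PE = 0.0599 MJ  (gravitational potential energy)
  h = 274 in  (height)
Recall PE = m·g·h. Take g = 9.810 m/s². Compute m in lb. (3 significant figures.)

Rearranging PE = m·g·h for m: m = PE/(g·h).
PE = 0.0599 MJ = 59900 J; h = 274 in = 6.960 m; g = 9.810 m/s².
m = 877.4 kg
877.4 kg × (1 lb / 0.4536 kg) = 1934 lb

1930 lb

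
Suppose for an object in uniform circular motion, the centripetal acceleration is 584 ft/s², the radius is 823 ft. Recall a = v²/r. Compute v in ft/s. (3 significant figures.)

Rearranging: v = √(a·r).
a = 584 ft/s² = 178.0 m/s²; r = 823 ft = 250.9 m.
v = 211.3 m/s
211.3 m/s × (1 ft/s / 0.3048 m/s) = 693.3 ft/s

693 ft/s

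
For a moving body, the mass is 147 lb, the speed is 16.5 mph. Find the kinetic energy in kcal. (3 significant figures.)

KE is given directly by: KE = ½mv².
m = 147 lb = 66.68 kg; v = 16.5 mph = 7.376 m/s.
KE = 1814 J  (the unit combination reduces to kg·m²/s² = J)
1814 J × (1 kcal / 4184 J) = 0.4335 kcal

0.434 kcal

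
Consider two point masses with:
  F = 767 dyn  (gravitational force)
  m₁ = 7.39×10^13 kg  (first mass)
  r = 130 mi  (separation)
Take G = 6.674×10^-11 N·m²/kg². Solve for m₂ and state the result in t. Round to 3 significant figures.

68.1 t

Rearranging: m₂ = F·r²/(G·m₁).
F = 767 dyn = 0.007670 N; m₁ = 7.39×10^13 kg; r = 130 mi = 2.092×10^5 m; G = 6.674×10^-11 N·m²/kg².
m₂ = 68069 kg
68069 kg × (1 t / 1000 kg) = 68.07 t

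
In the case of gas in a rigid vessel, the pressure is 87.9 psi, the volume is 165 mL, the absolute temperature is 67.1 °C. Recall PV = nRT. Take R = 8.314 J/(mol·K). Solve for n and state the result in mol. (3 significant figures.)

From the ideal-gas law: n = PV/(RT).
P = 87.9 psi = 6.060×10^5 Pa; V = 165 mL = 1.650×10^-4 m³; T = 67.1 °C = 340.2 K; R = 8.314 J/(mol·K).
n = 0.03535 mol

0.0353 mol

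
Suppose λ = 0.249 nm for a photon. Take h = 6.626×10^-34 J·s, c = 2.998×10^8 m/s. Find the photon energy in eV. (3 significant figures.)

4980 eV

Directly: E = hc/λ.
λ = 0.249 nm = 2.490×10^-10 m; h = 6.626×10^-34 J·s; c = 2.998×10^8 m/s.
E = 7.978×10^-16 J
7.978×10^-16 J × (1 eV / 1.602×10^-19 J) = 4979 eV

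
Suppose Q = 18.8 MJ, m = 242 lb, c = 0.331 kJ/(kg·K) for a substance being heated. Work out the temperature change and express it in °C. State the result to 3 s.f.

517 °C

Rearranging: ΔT = Q/(m·c).
Q = 18.8 MJ = 1.880×10^7 J; m = 242 lb = 109.8 kg; c = 0.331 kJ/(kg·K) = 331.0 J/(kg·K).
ΔT = 517.4 K
Since 1 °C = 1 K, 517.4 °C.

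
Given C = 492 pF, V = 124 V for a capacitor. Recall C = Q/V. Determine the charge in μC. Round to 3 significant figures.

0.0610 μC

Rearranging C = Q/V for Q: Q = CV.
C = 492 pF = 4.920×10^-10 F; V = 124 V.
Q = 6.101×10^-8 C
6.101×10^-8 C × (1 μC / 1.000×10^-6 C) = 0.06101 μC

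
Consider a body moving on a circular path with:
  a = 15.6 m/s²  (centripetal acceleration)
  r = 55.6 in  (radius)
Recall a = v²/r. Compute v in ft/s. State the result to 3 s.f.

15.4 ft/s

Rearranging: v = √(a·r).
a = 15.6 m/s²; r = 55.6 in = 1.412 m.
v = 4.694 m/s
4.694 m/s × (1 ft/s / 0.3048 m/s) = 15.40 ft/s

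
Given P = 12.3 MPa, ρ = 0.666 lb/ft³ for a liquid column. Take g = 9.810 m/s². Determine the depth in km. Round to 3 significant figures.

118 km

Solving P = ρ·g·h for h: h = P/(ρ·g).
P = 12.3 MPa = 1.230×10^7 Pa; ρ = 0.666 lb/ft³ = 10.67 kg/m³; g = 9.810 m/s².
h = 1.175×10^5 m
1.175×10^5 m × (1 km / 1000 m) = 117.5 km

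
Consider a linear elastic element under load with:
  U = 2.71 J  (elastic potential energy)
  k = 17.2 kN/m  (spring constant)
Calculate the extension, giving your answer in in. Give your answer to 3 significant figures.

Rearranging U = ½k·x² for x: x = √(2U/k).
U = 2.71 J; k = 17.2 kN/m = 17200 N/m.
x = 0.01775 m
0.01775 m × (1 in / 0.02540 m) = 0.6989 in

0.699 in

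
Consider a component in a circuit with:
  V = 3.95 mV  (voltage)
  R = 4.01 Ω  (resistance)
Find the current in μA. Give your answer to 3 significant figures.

From Ohm's law: I = V/R.
V = 3.95 mV = 0.003950 V; R = 4.01 Ω.
I = 9.850×10^-4 A
9.850×10^-4 A × (1 μA / 1.000×10^-6 A) = 985.0 μA

985 μA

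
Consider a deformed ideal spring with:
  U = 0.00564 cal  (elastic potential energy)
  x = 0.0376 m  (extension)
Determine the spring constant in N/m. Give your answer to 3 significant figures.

Rearranging U = ½k·x² for k: k = 2U/x².
U = 0.00564 cal = 0.02360 J; x = 0.0376 m.
k = 33.38 N/m

33.4 N/m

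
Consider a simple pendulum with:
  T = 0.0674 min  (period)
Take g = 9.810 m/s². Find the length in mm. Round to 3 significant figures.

4060 mm

Rearranging: L = g·(T/2π)².
T = 0.0674 min = 4.044 s; g = 9.810 m/s².
L = 4.064 m
4.064 m × (1 mm / 0.001000 m) = 4064 mm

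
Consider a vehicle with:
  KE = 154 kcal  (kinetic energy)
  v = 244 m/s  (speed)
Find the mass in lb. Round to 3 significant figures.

Solving KE = ½mv² for m: m = 2·KE/v².
KE = 154 kcal = 6.443×10^5 J; v = 244 m/s.
m = 21.65 kg
21.65 kg × (1 lb / 0.4536 kg) = 47.72 lb

47.7 lb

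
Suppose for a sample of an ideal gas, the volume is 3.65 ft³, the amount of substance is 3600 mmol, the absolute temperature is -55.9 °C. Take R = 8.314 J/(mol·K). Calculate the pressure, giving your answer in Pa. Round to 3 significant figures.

Directly: P = nRT/V.
V = 3.65 ft³ = 0.1034 m³; n = 3600 mmol = 3.600 mol; T = -55.9 °C = 217.2 K; R = 8.314 J/(mol·K).
P = 62912 Pa

62900 Pa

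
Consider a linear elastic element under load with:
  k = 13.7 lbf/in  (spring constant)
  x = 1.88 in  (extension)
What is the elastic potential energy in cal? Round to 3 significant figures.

Directly: U = ½kx².
k = 13.7 lbf/in = 2399 N/m; x = 1.88 in = 0.04775 m.
U = 2.735 J  (the unit combination reduces to kg·m²/s² = J)
2.735 J × (1 cal / 4.184 J) = 0.6538 cal

0.654 cal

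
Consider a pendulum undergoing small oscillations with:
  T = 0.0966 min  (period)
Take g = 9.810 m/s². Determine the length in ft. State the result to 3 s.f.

Rearranging: L = g·(T/2π)².
T = 0.0966 min = 5.796 s; g = 9.810 m/s².
L = 8.348 m
8.348 m × (1 ft / 0.3048 m) = 27.39 ft

27.4 ft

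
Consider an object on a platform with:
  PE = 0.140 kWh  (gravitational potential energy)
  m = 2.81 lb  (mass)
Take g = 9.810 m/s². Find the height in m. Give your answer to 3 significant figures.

Rearranging: h = PE/(m·g).
PE = 0.140 kWh = 5.040×10^5 J; m = 2.81 lb = 1.275 kg; g = 9.810 m/s².
h = 40308 m

40300 m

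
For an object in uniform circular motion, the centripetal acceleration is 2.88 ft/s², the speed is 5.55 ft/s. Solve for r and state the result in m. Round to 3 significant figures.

Rearranging: r = v²/a.
a = 2.88 ft/s² = 0.8778 m/s²; v = 5.55 ft/s = 1.692 m/s.
r = 3.260 m

3.26 m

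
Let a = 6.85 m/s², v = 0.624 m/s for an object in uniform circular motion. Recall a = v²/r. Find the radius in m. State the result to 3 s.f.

0.0568 m

Solving a = v²/r for r: r = v²/a.
a = 6.85 m/s²; v = 0.624 m/s.
r = 0.05684 m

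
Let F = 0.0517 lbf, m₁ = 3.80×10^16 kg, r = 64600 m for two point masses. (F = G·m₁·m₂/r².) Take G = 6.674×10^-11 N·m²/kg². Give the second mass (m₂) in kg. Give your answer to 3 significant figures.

378 kg

From Newton's law of gravitation: m₂ = F·r²/(G·m₁).
F = 0.0517 lbf = 0.2300 N; m₁ = 3.80×10^16 kg; r = 64600 m; G = 6.674×10^-11 N·m²/kg².
m₂ = 378.4 kg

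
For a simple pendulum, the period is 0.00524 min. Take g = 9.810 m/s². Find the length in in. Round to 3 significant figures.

0.967 in

Solving T = 2π√(L/g) for L: L = g·(T/2π)².
T = 0.00524 min = 0.3144 s; g = 9.810 m/s².
L = 0.02456 m
0.02456 m × (1 in / 0.02540 m) = 0.9670 in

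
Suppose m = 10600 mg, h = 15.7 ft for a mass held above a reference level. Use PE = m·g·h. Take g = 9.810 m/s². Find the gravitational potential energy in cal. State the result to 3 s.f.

Directly: PE = mgh.
m = 10600 mg = 0.01060 kg; h = 15.7 ft = 4.785 m; g = 9.810 m/s².
PE = 0.4976 J
0.4976 J × (1 cal / 4.184 J) = 0.1189 cal

0.119 cal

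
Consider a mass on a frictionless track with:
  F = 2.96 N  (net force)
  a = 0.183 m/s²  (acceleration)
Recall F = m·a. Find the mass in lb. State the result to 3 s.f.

35.7 lb

Solving F = m·a for m: m = F/a.
F = 2.96 N; a = 0.183 m/s².
m = 16.17 kg
16.17 kg × (1 lb / 0.4536 kg) = 35.66 lb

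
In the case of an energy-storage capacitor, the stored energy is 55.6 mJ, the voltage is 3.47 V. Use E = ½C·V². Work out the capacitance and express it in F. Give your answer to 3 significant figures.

Rearranging: C = 2E/V².
E = 55.6 mJ = 0.05560 J; V = 3.47 V.
C = 0.009235 F

0.00924 F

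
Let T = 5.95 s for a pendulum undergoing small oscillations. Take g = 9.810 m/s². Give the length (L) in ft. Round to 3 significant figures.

28.9 ft

Rearranging T = 2π√(L/g) for L: L = g·(T/2π)².
T = 5.95 s; g = 9.810 m/s².
L = 8.797 m
8.797 m × (1 ft / 0.3048 m) = 28.86 ft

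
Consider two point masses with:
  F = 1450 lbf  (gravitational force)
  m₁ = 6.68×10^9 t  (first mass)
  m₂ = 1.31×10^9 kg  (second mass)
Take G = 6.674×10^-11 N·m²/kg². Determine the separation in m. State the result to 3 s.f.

9520 m

From Newton's law of gravitation: r = √(G·m₁m₂/F).
F = 1450 lbf = 6450 N; m₁ = 6.68×10^9 t = 6.680×10^12 kg; m₂ = 1.31×10^9 kg; G = 6.674×10^-11 N·m²/kg².
r = 9516 m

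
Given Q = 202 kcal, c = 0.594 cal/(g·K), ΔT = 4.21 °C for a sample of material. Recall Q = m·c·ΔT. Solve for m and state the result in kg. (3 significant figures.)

Rearranging: m = Q/(c·ΔT).
Q = 202 kcal = 8.452×10^5 J; c = 0.594 cal/(g·K) = 2485 J/(kg·K); ΔT = 4.21 °C = 4.210 K.
m = 80.78 kg

80.8 kg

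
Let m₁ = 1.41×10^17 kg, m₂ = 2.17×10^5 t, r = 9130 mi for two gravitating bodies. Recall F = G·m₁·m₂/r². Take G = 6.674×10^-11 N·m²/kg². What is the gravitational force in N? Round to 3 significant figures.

9.46 N

From Newton's law of gravitation: F = Gm₁m₂/r².
m₁ = 1.41×10^17 kg; m₂ = 2.17×10^5 t = 2.170×10^8 kg; r = 9130 mi = 1.469×10^7 m; G = 6.674×10^-11 N·m²/kg².
F = 9.459 N  (the unit combination reduces to kg·m/s² = N)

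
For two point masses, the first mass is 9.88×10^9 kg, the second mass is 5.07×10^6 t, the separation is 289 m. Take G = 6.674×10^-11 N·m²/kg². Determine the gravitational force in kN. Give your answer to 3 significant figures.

Directly: F = Gm₁m₂/r².
m₁ = 9.88×10^9 kg; m₂ = 5.07×10^6 t = 5.070×10^9 kg; r = 289 m; G = 6.674×10^-11 N·m²/kg².
F = 40027 N
40027 N × (1 kN / 1000 N) = 40.03 kN

40.0 kN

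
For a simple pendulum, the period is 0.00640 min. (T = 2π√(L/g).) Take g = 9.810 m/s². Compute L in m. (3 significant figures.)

0.0366 m

Solving T = 2π√(L/g) for L: L = g·(T/2π)².
T = 0.00640 min = 0.3840 s; g = 9.810 m/s².
L = 0.03664 m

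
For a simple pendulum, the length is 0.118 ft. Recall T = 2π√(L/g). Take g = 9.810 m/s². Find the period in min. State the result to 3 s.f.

T is given directly by: T = 2π√(L/g).
L = 0.118 ft = 0.03597 m; g = 9.810 m/s².
T = 0.3804 s
0.3804 s × (1 min / 60.00 s) = 0.006341 min

0.00634 min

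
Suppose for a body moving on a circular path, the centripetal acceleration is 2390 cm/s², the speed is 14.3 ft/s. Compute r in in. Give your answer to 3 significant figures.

31.3 in

Solving a = v²/r for r: r = v²/a.
a = 2390 cm/s² = 23.90 m/s²; v = 14.3 ft/s = 4.359 m/s.
r = 0.7949 m
0.7949 m × (1 in / 0.02540 m) = 31.29 in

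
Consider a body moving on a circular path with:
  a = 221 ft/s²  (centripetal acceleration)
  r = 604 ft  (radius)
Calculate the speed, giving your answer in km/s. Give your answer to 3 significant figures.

Rearranging a = v²/r for v: v = √(a·r).
a = 221 ft/s² = 67.36 m/s²; r = 604 ft = 184.1 m.
v = 111.4 m/s
111.4 m/s × (1 km/s / 1000 m/s) = 0.1114 km/s

0.111 km/s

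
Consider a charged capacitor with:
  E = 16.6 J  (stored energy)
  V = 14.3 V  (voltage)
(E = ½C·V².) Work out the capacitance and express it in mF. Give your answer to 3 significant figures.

Rearranging: C = 2E/V².
E = 16.6 J; V = 14.3 V.
C = 0.1624 F
0.1624 F × (1 mF / 0.001000 F) = 162.4 mF

162 mF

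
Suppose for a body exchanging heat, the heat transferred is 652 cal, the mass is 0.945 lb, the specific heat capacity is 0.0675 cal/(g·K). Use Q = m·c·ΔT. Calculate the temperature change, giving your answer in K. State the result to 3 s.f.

Solving Q = m·c·ΔT for ΔT: ΔT = Q/(m·c).
Q = 652 cal = 2728 J; m = 0.945 lb = 0.4286 kg; c = 0.0675 cal/(g·K) = 282.4 J/(kg·K).
ΔT = 22.53 K

22.5 K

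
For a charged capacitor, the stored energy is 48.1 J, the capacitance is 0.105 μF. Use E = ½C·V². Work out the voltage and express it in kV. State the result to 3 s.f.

Rearranging: V = √(2E/C).
E = 48.1 J; C = 0.105 μF = 1.050×10^-7 F.
V = 30269 V
30269 V × (1 kV / 1000 V) = 30.27 kV

30.3 kV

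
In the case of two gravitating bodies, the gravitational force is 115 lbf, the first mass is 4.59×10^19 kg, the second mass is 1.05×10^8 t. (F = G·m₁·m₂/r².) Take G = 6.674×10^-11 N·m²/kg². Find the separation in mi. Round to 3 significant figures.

4.93×10^5 mi

Solving F = G·m₁·m₂/r² for r: r = √(G·m₁m₂/F).
F = 115 lbf = 511.5 N; m₁ = 4.59×10^19 kg; m₂ = 1.05×10^8 t = 1.050×10^11 kg; G = 6.674×10^-11 N·m²/kg².
r = 7.930×10^8 m
7.930×10^8 m × (1 mi / 1609 m) = 4.927×10^5 mi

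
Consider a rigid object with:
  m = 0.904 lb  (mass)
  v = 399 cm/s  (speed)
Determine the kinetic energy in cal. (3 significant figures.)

KE is given directly by: KE = ½mv².
m = 0.904 lb = 0.4100 kg; v = 399 cm/s = 3.990 m/s.
KE = 3.264 J  (the unit combination reduces to kg·m²/s² = J)
3.264 J × (1 cal / 4.184 J) = 0.7801 cal

0.780 cal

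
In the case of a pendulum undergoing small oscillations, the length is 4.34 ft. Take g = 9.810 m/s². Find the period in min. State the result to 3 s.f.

Directly: T = 2π√(L/g).
L = 4.34 ft = 1.323 m; g = 9.810 m/s².
T = 2.307 s
2.307 s × (1 min / 60.00 s) = 0.03845 min

0.0385 min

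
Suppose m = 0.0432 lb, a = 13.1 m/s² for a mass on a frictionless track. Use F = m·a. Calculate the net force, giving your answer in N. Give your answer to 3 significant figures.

Directly: F = m·a.
m = 0.0432 lb = 0.01960 kg; a = 13.1 m/s².
F = 0.2567 N

0.257 N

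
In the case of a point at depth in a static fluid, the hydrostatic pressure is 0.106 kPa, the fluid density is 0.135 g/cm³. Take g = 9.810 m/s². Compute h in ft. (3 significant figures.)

0.263 ft

Rearranging: h = P/(ρ·g).
P = 0.106 kPa = 106.0 Pa; ρ = 0.135 g/cm³ = 135.0 kg/m³; g = 9.810 m/s².
h = 0.08004 m
0.08004 m × (1 ft / 0.3048 m) = 0.2626 ft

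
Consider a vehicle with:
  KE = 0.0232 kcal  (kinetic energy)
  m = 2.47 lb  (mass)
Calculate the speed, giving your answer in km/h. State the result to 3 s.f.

47.4 km/h

Rearranging KE = ½mv² for v: v = √(2·KE/m).
KE = 0.0232 kcal = 97.07 J; m = 2.47 lb = 1.120 kg.
v = 13.16 m/s
13.16 m/s × (1 km/h / 0.2778 m/s) = 47.39 km/h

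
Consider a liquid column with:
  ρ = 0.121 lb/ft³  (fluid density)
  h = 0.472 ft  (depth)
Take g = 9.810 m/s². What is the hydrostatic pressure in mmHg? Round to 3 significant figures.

P is given directly by: P = ρgh.
ρ = 0.121 lb/ft³ = 1.938 kg/m³; h = 0.472 ft = 0.1439 m; g = 9.810 m/s².
P = 2.735 Pa
2.735 Pa × (1 mmHg / 133.3 Pa) = 0.02052 mmHg

0.0205 mmHg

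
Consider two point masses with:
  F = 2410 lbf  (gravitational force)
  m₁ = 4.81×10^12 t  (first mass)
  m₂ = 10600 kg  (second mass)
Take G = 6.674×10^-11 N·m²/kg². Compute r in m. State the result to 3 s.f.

563 m

From Newton's law of gravitation: r = √(G·m₁m₂/F).
F = 2410 lbf = 10720 N; m₁ = 4.81×10^12 t = 4.810×10^15 kg; m₂ = 10600 kg; G = 6.674×10^-11 N·m²/kg².
r = 563.4 m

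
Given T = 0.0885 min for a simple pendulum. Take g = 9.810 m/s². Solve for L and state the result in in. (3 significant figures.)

Solving T = 2π√(L/g) for L: L = g·(T/2π)².
T = 0.0885 min = 5.310 s; g = 9.810 m/s².
L = 7.006 m
7.006 m × (1 in / 0.02540 m) = 275.8 in

276 in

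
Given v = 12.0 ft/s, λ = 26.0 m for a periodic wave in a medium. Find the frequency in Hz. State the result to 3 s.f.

Rearranging: f = v/λ.
v = 12.0 ft/s = 3.658 m/s; λ = 26.0 m.
f = 0.1407 Hz

0.141 Hz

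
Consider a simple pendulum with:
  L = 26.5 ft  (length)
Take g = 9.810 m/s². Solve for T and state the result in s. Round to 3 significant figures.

Directly: T = 2π√(L/g).
L = 26.5 ft = 8.077 m; g = 9.810 m/s².
T = 5.701 s

5.70 s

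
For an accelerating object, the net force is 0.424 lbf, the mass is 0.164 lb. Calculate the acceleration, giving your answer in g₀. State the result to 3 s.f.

Rearranging: a = F/m.
F = 0.424 lbf = 1.886 N; m = 0.164 lb = 0.07439 kg.
a = 25.35 m/s²
25.35 m/s² × (1 g₀ / 9.807 m/s²) = 2.585 g₀

2.59 g₀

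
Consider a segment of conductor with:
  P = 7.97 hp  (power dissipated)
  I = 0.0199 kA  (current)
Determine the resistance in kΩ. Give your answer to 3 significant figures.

0.0150 kΩ

Rearranging: R = P/I².
P = 7.97 hp = 5943 W; I = 0.0199 kA = 19.90 A.
R = 15.01 Ω
15.01 Ω × (1 kΩ / 1000 Ω) = 0.01501 kΩ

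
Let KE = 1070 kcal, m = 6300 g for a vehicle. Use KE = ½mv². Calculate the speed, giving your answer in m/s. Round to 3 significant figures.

Rearranging: v = √(2·KE/m).
KE = 1070 kcal = 4.477×10^6 J; m = 6300 g = 6.300 kg.
v = 1192 m/s

1190 m/s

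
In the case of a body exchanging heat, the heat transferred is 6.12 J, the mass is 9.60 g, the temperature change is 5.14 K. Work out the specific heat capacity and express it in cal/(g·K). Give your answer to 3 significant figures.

Rearranging: c = Q/(m·ΔT).
Q = 6.12 J; m = 9.60 g = 0.009600 kg; ΔT = 5.14 K.
c = 124.0 J/(kg·K)
124.0 J/(kg·K) × (1 cal/(g·K) / 4184 J/(kg·K)) = 0.02964 cal/(g·K)

0.0296 cal/(g·K)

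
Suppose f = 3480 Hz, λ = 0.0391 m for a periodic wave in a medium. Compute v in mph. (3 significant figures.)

304 mph

Directly: v = fλ.
f = 3480 Hz; λ = 0.0391 m.
v = 136.1 m/s
136.1 m/s × (1 mph / 0.4470 m/s) = 304.4 mph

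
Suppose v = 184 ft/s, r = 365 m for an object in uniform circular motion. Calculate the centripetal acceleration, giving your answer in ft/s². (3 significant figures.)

Directly: a = v²/r.
v = 184 ft/s = 56.08 m/s; r = 365 m.
a = 8.617 m/s²
8.617 m/s² × (1 ft/s² / 0.3048 m/s²) = 28.27 ft/s²

28.3 ft/s²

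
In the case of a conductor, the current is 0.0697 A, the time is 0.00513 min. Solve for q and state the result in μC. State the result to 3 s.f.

21500 μC

Directly: q = It.
I = 0.0697 A; t = 0.00513 min = 0.3078 s.
q = 0.02145 C
0.02145 C × (1 μC / 1.000×10^-6 C) = 21454 μC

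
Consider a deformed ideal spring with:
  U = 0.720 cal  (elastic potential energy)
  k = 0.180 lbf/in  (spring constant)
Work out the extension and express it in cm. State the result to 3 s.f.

43.7 cm

Rearranging: x = √(2U/k).
U = 0.720 cal = 3.012 J; k = 0.180 lbf/in = 31.52 N/m.
x = 0.4372 m
0.4372 m × (1 cm / 0.01000 m) = 43.72 cm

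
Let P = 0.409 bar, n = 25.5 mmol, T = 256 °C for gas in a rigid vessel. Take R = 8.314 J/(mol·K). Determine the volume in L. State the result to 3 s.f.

Rearranging PV = nRT for V: V = nRT/P.
P = 0.409 bar = 40900 Pa; n = 25.5 mmol = 0.02550 mol; T = 256 °C = 529.1 K; R = 8.314 J/(mol·K).
V = 0.002743 m³
0.002743 m³ × (1 L / 0.001000 m³) = 2.743 L

2.74 L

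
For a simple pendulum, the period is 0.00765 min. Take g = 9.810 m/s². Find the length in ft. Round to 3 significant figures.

0.172 ft

Rearranging T = 2π√(L/g) for L: L = g·(T/2π)².
T = 0.00765 min = 0.4590 s; g = 9.810 m/s².
L = 0.05235 m
0.05235 m × (1 ft / 0.3048 m) = 0.1718 ft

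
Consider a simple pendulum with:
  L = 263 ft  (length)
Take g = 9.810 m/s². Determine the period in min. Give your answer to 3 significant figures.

0.299 min

T is given directly by: T = 2π√(L/g).
L = 263 ft = 80.16 m; g = 9.810 m/s².
T = 17.96 s
17.96 s × (1 min / 60.00 s) = 0.2994 min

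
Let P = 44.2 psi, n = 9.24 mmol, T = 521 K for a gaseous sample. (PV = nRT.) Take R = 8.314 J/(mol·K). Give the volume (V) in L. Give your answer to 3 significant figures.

0.131 L

From the ideal-gas law: V = nRT/P.
P = 44.2 psi = 3.047×10^5 Pa; n = 9.24 mmol = 0.009240 mol; T = 521 K; R = 8.314 J/(mol·K).
V = 1.313×10^-4 m³
1.313×10^-4 m³ × (1 L / 0.001000 m³) = 0.1313 L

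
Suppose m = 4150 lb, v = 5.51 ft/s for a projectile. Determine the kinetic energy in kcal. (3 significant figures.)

0.634 kcal

Directly: KE = ½mv².
m = 4150 lb = 1882 kg; v = 5.51 ft/s = 1.679 m/s.
KE = 2655 J
2655 J × (1 kcal / 4184 J) = 0.6345 kcal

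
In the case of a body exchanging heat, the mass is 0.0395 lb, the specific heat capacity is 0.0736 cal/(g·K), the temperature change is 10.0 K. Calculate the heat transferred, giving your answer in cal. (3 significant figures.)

13.2 cal

Directly: Q = mcΔT.
m = 0.0395 lb = 0.01792 kg; c = 0.0736 cal/(g·K) = 307.9 J/(kg·K); ΔT = 10.0 K.
Q = 55.17 J
55.17 J × (1 cal / 4.184 J) = 13.19 cal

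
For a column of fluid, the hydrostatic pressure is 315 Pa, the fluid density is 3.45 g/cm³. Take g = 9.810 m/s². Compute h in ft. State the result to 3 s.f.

Rearranging: h = P/(ρ·g).
P = 315 Pa; ρ = 3.45 g/cm³ = 3450 kg/m³; g = 9.810 m/s².
h = 0.009307 m
0.009307 m × (1 ft / 0.3048 m) = 0.03054 ft

0.0305 ft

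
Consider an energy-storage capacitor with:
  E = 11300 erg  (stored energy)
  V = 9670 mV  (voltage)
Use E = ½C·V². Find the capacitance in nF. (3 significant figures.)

24200 nF

Solving E = ½C·V² for C: C = 2E/V².
E = 11300 erg = 0.001130 J; V = 9670 mV = 9.670 V.
C = 2.417×10^-5 F
2.417×10^-5 F × (1 nF / 1.000×10^-9 F) = 24169 nF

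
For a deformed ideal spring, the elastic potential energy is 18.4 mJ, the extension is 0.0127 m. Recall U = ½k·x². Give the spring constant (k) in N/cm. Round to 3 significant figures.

2.28 N/cm

Solving U = ½k·x² for k: k = 2U/x².
U = 18.4 mJ = 0.01840 J; x = 0.0127 m.
k = 228.2 N/m
228.2 N/m × (1 N/cm / 100.0 N/m) = 2.282 N/cm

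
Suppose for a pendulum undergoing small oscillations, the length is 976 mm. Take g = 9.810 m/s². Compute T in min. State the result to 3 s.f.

0.0330 min

Directly: T = 2π√(L/g).
L = 976 mm = 0.9760 m; g = 9.810 m/s².
T = 1.982 s
1.982 s × (1 min / 60.00 s) = 0.03303 min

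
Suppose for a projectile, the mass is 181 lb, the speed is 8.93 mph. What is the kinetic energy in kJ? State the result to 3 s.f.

0.654 kJ

Directly: KE = ½mv².
m = 181 lb = 82.10 kg; v = 8.93 mph = 3.992 m/s.
KE = 654.2 J
654.2 J × (1 kJ / 1000 J) = 0.6542 kJ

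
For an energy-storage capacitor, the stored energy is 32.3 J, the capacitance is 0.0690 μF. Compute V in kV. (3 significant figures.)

30.6 kV

Solving E = ½C·V² for V: V = √(2E/C).
E = 32.3 J; C = 0.0690 μF = 6.900×10^-8 F.
V = 30598 V  (the unit combination reduces to kg·m²/(A·s³) = V)
30598 V × (1 kV / 1000 V) = 30.60 kV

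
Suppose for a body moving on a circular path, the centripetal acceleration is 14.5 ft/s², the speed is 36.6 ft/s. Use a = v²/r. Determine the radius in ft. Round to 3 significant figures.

92.4 ft

Rearranging: r = v²/a.
a = 14.5 ft/s² = 4.420 m/s²; v = 36.6 ft/s = 11.16 m/s.
r = 28.16 m
28.16 m × (1 ft / 0.3048 m) = 92.38 ft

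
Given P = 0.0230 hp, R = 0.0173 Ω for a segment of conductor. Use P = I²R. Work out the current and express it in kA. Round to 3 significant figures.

0.0315 kA

Rearranging P = I²R for I: I = √(P/R).
P = 0.0230 hp = 17.15 W; R = 0.0173 Ω.
I = 31.49 A
31.49 A × (1 kA / 1000 A) = 0.03149 kA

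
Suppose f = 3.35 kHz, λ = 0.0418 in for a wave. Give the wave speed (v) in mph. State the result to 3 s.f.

7.96 mph

Directly: v = fλ.
f = 3.35 kHz = 3350 Hz; λ = 0.0418 in = 0.001062 m.
v = 3.557 m/s
3.557 m/s × (1 mph / 0.4470 m/s) = 7.956 mph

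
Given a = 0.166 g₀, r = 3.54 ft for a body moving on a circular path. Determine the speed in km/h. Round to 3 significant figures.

Rearranging a = v²/r for v: v = √(a·r).
a = 0.166 g₀ = 1.628 m/s²; r = 3.54 ft = 1.079 m.
v = 1.325 m/s
1.325 m/s × (1 km/h / 0.2778 m/s) = 4.771 km/h

4.77 km/h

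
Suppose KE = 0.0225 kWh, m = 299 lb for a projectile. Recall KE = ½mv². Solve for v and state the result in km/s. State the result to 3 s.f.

Rearranging: v = √(2·KE/m).
KE = 0.0225 kWh = 81000 J; m = 299 lb = 135.6 kg.
v = 34.56 m/s
34.56 m/s × (1 km/s / 1000 m/s) = 0.03456 km/s

0.0346 km/s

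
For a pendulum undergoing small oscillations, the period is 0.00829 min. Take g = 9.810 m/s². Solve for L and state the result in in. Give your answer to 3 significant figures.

Rearranging T = 2π√(L/g) for L: L = g·(T/2π)².
T = 0.00829 min = 0.4974 s; g = 9.810 m/s².
L = 0.06148 m
0.06148 m × (1 in / 0.02540 m) = 2.420 in

2.42 in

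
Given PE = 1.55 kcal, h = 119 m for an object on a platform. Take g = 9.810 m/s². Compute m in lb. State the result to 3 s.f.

Rearranging: m = PE/(g·h).
PE = 1.55 kcal = 6485 J; h = 119 m; g = 9.810 m/s².
m = 5.555 kg
5.555 kg × (1 lb / 0.4536 kg) = 12.25 lb

12.2 lb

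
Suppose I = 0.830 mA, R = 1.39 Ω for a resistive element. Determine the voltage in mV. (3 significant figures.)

1.15 mV

From Ohm's law: V = IR.
I = 0.830 mA = 8.300×10^-4 A; R = 1.39 Ω.
V = 0.001154 V  (the unit combination reduces to kg·m²/(A·s³) = V)
0.001154 V × (1 mV / 0.001000 V) = 1.154 mV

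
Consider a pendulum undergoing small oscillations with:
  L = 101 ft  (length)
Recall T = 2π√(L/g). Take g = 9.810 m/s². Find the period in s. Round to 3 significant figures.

Directly: T = 2π√(L/g).
L = 101 ft = 30.78 m; g = 9.810 m/s².
T = 11.13 s

11.1 s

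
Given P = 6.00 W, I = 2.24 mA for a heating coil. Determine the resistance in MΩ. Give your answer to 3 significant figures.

1.20 MΩ

Rearranging P = I²R for R: R = P/I².
P = 6.00 W; I = 2.24 mA = 0.002240 A.
R = 1.196×10^6 Ω
1.196×10^6 Ω × (1 MΩ / 1.000×10^6 Ω) = 1.196 MΩ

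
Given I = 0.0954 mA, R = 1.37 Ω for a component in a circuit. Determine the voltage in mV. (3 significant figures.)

0.131 mV

V is given directly by: V = IR.
I = 0.0954 mA = 9.540×10^-5 A; R = 1.37 Ω.
V = 1.307×10^-4 V  (the unit combination reduces to kg·m²/(A·s³) = V)
1.307×10^-4 V × (1 mV / 0.001000 V) = 0.1307 mV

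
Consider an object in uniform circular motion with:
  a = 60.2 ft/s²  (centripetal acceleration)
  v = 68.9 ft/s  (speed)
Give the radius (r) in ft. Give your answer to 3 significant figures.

Rearranging: r = v²/a.
a = 60.2 ft/s² = 18.35 m/s²; v = 68.9 ft/s = 21.00 m/s.
r = 24.04 m
24.04 m × (1 ft / 0.3048 m) = 78.86 ft

78.9 ft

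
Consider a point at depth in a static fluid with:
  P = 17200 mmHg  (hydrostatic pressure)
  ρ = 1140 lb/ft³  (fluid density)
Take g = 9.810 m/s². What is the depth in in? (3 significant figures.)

504 in

Rearranging P = ρ·g·h for h: h = P/(ρ·g).
P = 17200 mmHg = 2.293×10^6 Pa; ρ = 1140 lb/ft³ = 18261 kg/m³; g = 9.810 m/s².
h = 12.80 m
12.80 m × (1 in / 0.02540 m) = 504.0 in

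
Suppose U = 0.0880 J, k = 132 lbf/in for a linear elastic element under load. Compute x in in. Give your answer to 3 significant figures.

Solving U = ½k·x² for x: x = √(2U/k).
U = 0.0880 J; k = 132 lbf/in = 23117 N/m.
x = 0.002759 m
0.002759 m × (1 in / 0.02540 m) = 0.1086 in

0.109 in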